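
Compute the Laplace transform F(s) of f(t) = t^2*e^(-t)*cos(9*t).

L{cos(9t)} = s/(s^2 + 81).
Multiplying by e^(-t) shifts s → s + 1, so L{e^(-t)*cos(9*t)} = (s + 1)/((s + 1)^2 + 81).
Then apply L{t^2·g(t)} = (-1)^2 d^2/ds^2[G(s)] with G(s) = (s + 1)/((s + 1)^2 + 81):
differentiating 2 times and applying the sign gives 2*(s + 1)*(s^2 + 2*s - 242)/(s^2 + 2*s + 82)^3.

F(s) = 2*(s + 1)*(s^2 + 2*s - 242)/(s^2 + 2*s + 82)^3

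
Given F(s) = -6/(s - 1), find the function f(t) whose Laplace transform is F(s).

Since L{e^(t)} = 1/(s - 1), the inverse is e^(t), scaled by -6.

f(t) = -6*exp(t)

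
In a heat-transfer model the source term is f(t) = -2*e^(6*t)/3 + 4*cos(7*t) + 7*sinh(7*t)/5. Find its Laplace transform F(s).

The transform is linear, so treat each term independently.
(4)·[L{cos(7t)} = s/(s^2 + 49)]; (7/5)·[L{sinh(7t)} = 7/(s^2 - 49)]; (-2/3)·[L{e^(6t)} = 1/(s - 6)].

F(s) = 4*s/(s^2 + 49) + 49/(5*(s^2 - 49)) - 2/(3*(s - 6))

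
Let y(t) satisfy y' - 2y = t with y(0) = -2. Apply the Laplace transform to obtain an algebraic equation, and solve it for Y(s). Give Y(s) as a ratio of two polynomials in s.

Take the Laplace transform of both sides.
With L{y'} = sY - y(0) = sY - (-2): the LHS transforms to (s - 2)Y - (-2).
The right side is L{t} = s^(-2).
So (s - 2)Y = s^(-2) + (-2).
Divide through and combine into a single rational function.

Y(s) = (-2*s^2 + 1)/(s^3 - 2*s^2)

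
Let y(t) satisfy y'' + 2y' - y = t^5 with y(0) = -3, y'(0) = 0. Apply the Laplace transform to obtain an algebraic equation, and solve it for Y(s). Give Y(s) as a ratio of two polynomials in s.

Y(s) = (-3*s^7 - 6*s^6 + 120)/(s^8 + 2*s^7 - s^6)

Laplace-transform each side.
The derivative rules (L{y''} = s^2 Y - s·y(0) - y'(0) and L{y'} = sY - y(0), with y(0) = -3, y'(0) = 0) turn the left side into (s^2 + 2*s - 1)Y - (-3*s - 6).
The right side is L{t^5} = 120/s^6.
So (s^2 + 2*s - 1)Y = 120/s^6 + (-3*s - 6).
Isolate Y and clear denominators.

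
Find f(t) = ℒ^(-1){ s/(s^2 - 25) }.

Since L{cosh(5t)} = s/(s^2 - 25), the inverse is cosh(5*t).

f(t) = cosh(5*t)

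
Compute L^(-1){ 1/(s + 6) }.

Since L{e^(-6t)} = 1/(s + 6), the inverse is e^(-6*t).

exp(-6*t)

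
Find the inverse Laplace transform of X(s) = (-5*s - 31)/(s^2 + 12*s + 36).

-t*exp(-6*t) - 5*exp(-6*t)

Factor the denominator: s^2 + 12*s + 36 = (s + 6)^2.
Partial fraction decomposition gives [-5/(s + 6)] + [-1/(s + 6)^2].
Invert each term: -5/(s + 6) ↔ -5e^(-6t); -1/(s + 6)^2 ↔ -t·e^(-6t).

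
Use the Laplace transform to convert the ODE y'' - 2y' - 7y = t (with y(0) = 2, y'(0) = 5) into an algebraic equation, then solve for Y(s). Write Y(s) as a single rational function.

Y(s) = (2*s^3 + s^2 + 1)/(s^4 - 2*s^3 - 7*s^2)

Apply the Laplace transform to the equation.
Using L{y''} = s^2 Y - s·y(0) - y'(0) and L{y'} = sY - y(0), with y(0) = 2, y'(0) = 5, the left side becomes (s^2 - 2*s - 7)Y - (2*s + 1).
The right side is L{t} = s^(-2).
So (s^2 - 2*s - 7)Y = s^(-2) + (2*s + 1).
Divide through and combine into a single rational function.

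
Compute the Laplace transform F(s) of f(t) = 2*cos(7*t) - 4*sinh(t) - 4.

F(s) = 2*s/(s^2 + 49) - 4/(s^2 - 1) - 4/s

Apply the Laplace transform termwise.
L{-4} = -4/s; (2)·[L{cos(7t)} = s/(s^2 + 49)]; (-4)·[L{sinh(t)} = 1/(s^2 - 1)].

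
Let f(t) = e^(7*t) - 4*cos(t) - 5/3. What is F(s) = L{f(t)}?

F(s) = -4*s/(s^2 + 1) + 1/(s - 7) - 5/(3*s)

By linearity of the Laplace transform, transform each term separately.
L{e^(7t)} = 1/(s - 7); (-4)·[L{cos(t)} = s/(s^2 + 1)]; L{-5/3} = (-5/3)/s.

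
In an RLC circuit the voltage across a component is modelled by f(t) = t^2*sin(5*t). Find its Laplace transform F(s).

L{sin(5t)} = 5/(s^2 + 25).
Then apply L{t^2·g(t)} = (-1)^2 d^2/ds^2[G(s)] with G(s) = 5/(s^2 + 25):
differentiating 2 times and applying the sign gives 10*(3*s^2 - 25)/(s^2 + 25)^3.

F(s) = 10*(3*s^2 - 25)/(s^2 + 25)^3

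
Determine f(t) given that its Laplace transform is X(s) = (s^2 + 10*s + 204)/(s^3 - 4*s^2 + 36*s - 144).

Factor the denominator: s^3 - 4*s^2 + 36*s - 144 = (s - 4)*(s^2 + 36).
Partial fraction decomposition gives [5/(s - 4)] + [-4*s/(s^2 + 36)] + [-6/(s^2 + 36)].
Invert each term: 5/(s - 4) ↔ 5e^(4t); -4·s/(s^2 + 36) ↔ -4cos(6t); -1·6/(s^2 + 36) ↔ -sin(6t).

f(t) = 5*exp(4*t) - sin(6*t) - 4*cos(6*t)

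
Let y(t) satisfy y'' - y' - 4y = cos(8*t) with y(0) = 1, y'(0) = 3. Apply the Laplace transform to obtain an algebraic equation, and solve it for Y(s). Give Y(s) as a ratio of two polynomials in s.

Apply the Laplace transform to the equation.
With L{y''} = s^2 Y - s·y(0) - y'(0) and L{y'} = sY - y(0), with y(0) = 1, y'(0) = 3: the LHS transforms to (s^2 - s - 4)Y - (s + 2).
The right side is L{cos(8*t)} = s/(s^2 + 64).
So (s^2 - s - 4)Y = s/(s^2 + 64) + (s + 2).
Solve for Y(s) and write it as one ratio of polynomials.

Y(s) = (s^3 + 2*s^2 + 65*s + 128)/(s^4 - s^3 + 60*s^2 - 64*s - 256)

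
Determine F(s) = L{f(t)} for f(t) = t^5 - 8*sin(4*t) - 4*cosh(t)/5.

Apply the Laplace transform termwise.
L{t^5} = 5!/s^6 = 120/s^6; (-8)·[L{sin(4t)} = 4/(s^2 + 16)]; (-4/5)·[L{cosh(t)} = s/(s^2 - 1)].

F(s) = -4*s/(5*(s^2 - 1)) - 32/(s^2 + 16) + 120/s^6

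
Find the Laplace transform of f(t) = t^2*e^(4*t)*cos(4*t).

L{cos(4t)} = s/(s^2 + 16).
Multiplying by e^(4t) shifts s → s - 4, so L{e^(4*t)*cos(4*t)} = (s - 4)/((s - 4)^2 + 16).
Then apply L{t^2·g(t)} = (-1)^2 d^2/ds^2[G(s)] with G(s) = (s - 4)/((s - 4)^2 + 16):
differentiating 2 times and applying the sign gives 2*(s - 4)*(s^2 - 8*s - 32)/(s^2 - 8*s + 32)^3.

2*(s - 4)*(s^2 - 8*s - 32)/(s^2 - 8*s + 32)^3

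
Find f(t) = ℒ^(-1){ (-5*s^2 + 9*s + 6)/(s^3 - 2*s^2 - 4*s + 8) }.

f(t) = t*exp(2*t) - 3*exp(2*t) - 2*exp(-2*t)

Factor the denominator: s^3 - 2*s^2 - 4*s + 8 = (s - 2)^2*(s + 2).
Partial fraction decomposition gives [-3/(s - 2)] + [(s - 2)^(-2)] + [-2/(s + 2)].
Invert each term: -3/(s - 2) ↔ -3e^(2t); 1/(s - 2)^2 ↔ t·e^(2t); -2/(s + 2) ↔ -2e^(-2t).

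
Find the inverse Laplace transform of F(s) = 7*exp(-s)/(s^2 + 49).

Heaviside(t - 1)*(sin(7*t - 7))

The factor e^(-s) signals a time shift by c = 1 (second shifting theorem).
L{sin(7t)} = 7/(s^2 + 49), so L^-1{7/(s^2 + 49)} = sin(7*t).
Hence the inverse is u(t - 1) times that function evaluated at t - 1.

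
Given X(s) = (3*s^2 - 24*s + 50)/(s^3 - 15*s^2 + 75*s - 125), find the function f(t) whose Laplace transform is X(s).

f(t) = 5*t^2*exp(5*t)/2 + 6*t*exp(5*t) + 3*exp(5*t)

Factor the denominator: s^3 - 15*s^2 + 75*s - 125 = (s - 5)^3.
Partial fraction decomposition gives [3/(s - 5)] + [6/(s - 5)^2] + [5/(s - 5)^3].
Invert each term: 3/(s - 5) ↔ 3e^(5t); 6/(s - 5)^2 ↔ 6t·e^(5t); 5/(s - 5)^3 ↔ (5/2)t^2·e^(5t).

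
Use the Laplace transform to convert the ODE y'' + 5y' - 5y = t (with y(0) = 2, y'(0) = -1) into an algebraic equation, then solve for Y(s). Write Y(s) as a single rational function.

Take the Laplace transform of both sides.
Using L{y''} = s^2 Y - s·y(0) - y'(0) and L{y'} = sY - y(0), with y(0) = 2, y'(0) = -1, the left side becomes (s^2 + 5*s - 5)Y - (2*s + 9).
The right side is L{t} = s^(-2).
So (s^2 + 5*s - 5)Y = s^(-2) + (2*s + 9).
Isolate Y and clear denominators.

Y(s) = (2*s^3 + 9*s^2 + 1)/(s^4 + 5*s^3 - 5*s^2)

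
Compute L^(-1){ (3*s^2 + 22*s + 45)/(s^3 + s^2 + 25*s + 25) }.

Factor the denominator: s^3 + s^2 + 25*s + 25 = (s + 1)*(s^2 + 25).
Partial fraction decomposition gives [1/(s + 1)] + [2*s/(s^2 + 25)] + [20/(s^2 + 25)].
Invert each term: 1/(s + 1) ↔ e^(-t); 2·s/(s^2 + 25) ↔ 2cos(5t); 4·5/(s^2 + 25) ↔ 4sin(5t).

4*sin(5*t) + 2*cos(5*t) + exp(-t)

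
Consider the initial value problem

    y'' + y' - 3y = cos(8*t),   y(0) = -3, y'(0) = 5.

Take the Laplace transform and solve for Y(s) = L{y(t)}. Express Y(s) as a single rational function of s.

Y(s) = (-3*s^3 + 2*s^2 - 191*s + 128)/(s^4 + s^3 + 61*s^2 + 64*s - 192)

Take the Laplace transform of both sides.
With L{y''} = s^2 Y - s·y(0) - y'(0) and L{y'} = sY - y(0), with y(0) = -3, y'(0) = 5: the LHS transforms to (s^2 + s - 3)Y - (-3*s + 2).
The right side is L{cos(8*t)} = s/(s^2 + 64).
So (s^2 + s - 3)Y = s/(s^2 + 64) + (-3*s + 2).
Isolate Y and clear denominators.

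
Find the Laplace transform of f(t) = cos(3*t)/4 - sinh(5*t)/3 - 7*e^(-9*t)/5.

The transform is linear, so treat each term independently.
(1/4)·[L{cos(3t)} = s/(s^2 + 9)]; (-7/5)·[L{e^(-9t)} = 1/(s + 9)]; (-1/3)·[L{sinh(5t)} = 5/(s^2 - 25)].

s/(4*(s^2 + 9)) - 5/(3*(s^2 - 25)) - 7/(5*(s + 9))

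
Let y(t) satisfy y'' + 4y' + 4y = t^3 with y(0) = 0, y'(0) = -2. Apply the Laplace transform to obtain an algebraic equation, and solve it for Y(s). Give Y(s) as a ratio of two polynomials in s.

Apply the Laplace transform to the equation.
With L{y''} = s^2 Y - s·y(0) - y'(0) and L{y'} = sY - y(0), with y(0) = 0, y'(0) = -2: the LHS transforms to (s^2 + 4*s + 4)Y - (-2).
The right side is L{t^3} = 6/s^4.
So (s^2 + 4*s + 4)Y = 6/s^4 + (-2).
Isolate Y and clear denominators.

Y(s) = (-2*s^4 + 6)/(s^6 + 4*s^5 + 4*s^4)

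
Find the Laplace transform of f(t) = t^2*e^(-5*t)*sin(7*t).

14*(3*s^2 + 30*s + 26)/(s^2 + 10*s + 74)^3

L{sin(7t)} = 7/(s^2 + 49).
Multiplying by e^(-5t) shifts s → s + 5, so L{e^(-5*t)*sin(7*t)} = 7/((s + 5)^2 + 49).
Then apply L{t^2·g(t)} = (-1)^2 d^2/ds^2[H(s)] with H(s) = 7/((s + 5)^2 + 49):
differentiating 2 times and applying the sign gives 14*(3*s^2 + 30*s + 26)/(s^2 + 10*s + 74)^3.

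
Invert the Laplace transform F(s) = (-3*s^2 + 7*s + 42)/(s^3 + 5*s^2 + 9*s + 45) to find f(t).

Factor the denominator: s^3 + 5*s^2 + 9*s + 45 = (s + 5)*(s^2 + 9).
Partial fraction decomposition gives [-2/(s + 5)] + [-s/(s^2 + 9)] + [12/(s^2 + 9)].
Invert each term: -2/(s + 5) ↔ -2e^(-5t); -1·s/(s^2 + 9) ↔ -cos(3t); 4·3/(s^2 + 9) ↔ 4sin(3t).

f(t) = 4*sin(3*t) - cos(3*t) - 2*exp(-5*t)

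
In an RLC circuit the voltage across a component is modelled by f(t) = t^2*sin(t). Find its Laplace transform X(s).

X(s) = 2*(3*s^2 - 1)/(s^2 + 1)^3

L{sin(t)} = 1/(s^2 + 1).
Then apply L{t^2·g(t)} = (-1)^2 d^2/ds^2[G(s)] with G(s) = 1/(s^2 + 1):
differentiating 2 times and applying the sign gives 2*(3*s^2 - 1)/(s^2 + 1)^3.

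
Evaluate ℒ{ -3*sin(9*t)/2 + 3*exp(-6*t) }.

By linearity of the Laplace transform, transform each term separately.
(3)·[L{e^(-6t)} = 1/(s + 6)]; (-3/2)·[L{sin(9t)} = 9/(s^2 + 81)].

-27/(2*(s^2 + 81)) + 3/(s + 6)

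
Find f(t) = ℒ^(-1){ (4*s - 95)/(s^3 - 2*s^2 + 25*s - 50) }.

Factor the denominator: s^3 - 2*s^2 + 25*s - 50 = (s - 2)*(s^2 + 25).
Partial fraction decomposition gives [-3/(s - 2)] + [3*s/(s^2 + 25)] + [10/(s^2 + 25)].
Invert each term: -3/(s - 2) ↔ -3e^(2t); 3·s/(s^2 + 25) ↔ 3cos(5t); 2·5/(s^2 + 25) ↔ 2sin(5t).

f(t) = -3*exp(2*t) + 2*sin(5*t) + 3*cos(5*t)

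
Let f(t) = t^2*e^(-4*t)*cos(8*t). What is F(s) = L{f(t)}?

L{cos(8t)} = s/(s^2 + 64).
Multiplying by e^(-4t) shifts s → s + 4, so L{e^(-4*t)*cos(8*t)} = (s + 4)/((s + 4)^2 + 64).
Then apply L{t^2·g(t)} = (-1)^2 d^2/ds^2[G(s)] with G(s) = (s + 4)/((s + 4)^2 + 64):
differentiating 2 times and applying the sign gives 2*(s + 4)*(s^2 + 8*s - 176)/(s^2 + 8*s + 80)^3.

F(s) = 2*(s + 4)*(s^2 + 8*s - 176)/(s^2 + 8*s + 80)^3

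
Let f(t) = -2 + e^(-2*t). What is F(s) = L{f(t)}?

Apply the Laplace transform termwise.
L{e^(-2t)} = 1/(s + 2); L{-2} = -2/s.

F(s) = 1/(s + 2) - 2/s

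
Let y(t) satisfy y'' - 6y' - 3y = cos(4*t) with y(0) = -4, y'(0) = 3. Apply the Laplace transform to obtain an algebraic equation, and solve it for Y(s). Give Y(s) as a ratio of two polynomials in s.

Transform both sides with L{·}.
Using L{y''} = s^2 Y - s·y(0) - y'(0) and L{y'} = sY - y(0), with y(0) = -4, y'(0) = 3, the left side becomes (s^2 - 6*s - 3)Y - (-4*s + 27).
The right side is L{cos(4*t)} = s/(s^2 + 16).
So (s^2 - 6*s - 3)Y = s/(s^2 + 16) + (-4*s + 27).
Solve for Y(s) and write it as one ratio of polynomials.

Y(s) = (-4*s^3 + 27*s^2 - 63*s + 432)/(s^4 - 6*s^3 + 13*s^2 - 96*s - 48)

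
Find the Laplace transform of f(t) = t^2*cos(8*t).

2*s*(s^2 - 192)/(s^2 + 64)^3

L{cos(8t)} = s/(s^2 + 64).
Then apply L{t^2·g(t)} = (-1)^2 d^2/ds^2[G(s)] with G(s) = s/(s^2 + 64):
differentiating 2 times and applying the sign gives 2*s*(s^2 - 192)/(s^2 + 64)^3.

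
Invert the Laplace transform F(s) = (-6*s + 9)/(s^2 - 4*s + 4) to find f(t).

Factor the denominator: s^2 - 4*s + 4 = (s - 2)^2.
Partial fraction decomposition gives [-6/(s - 2)] + [-3/(s - 2)^2].
Invert each term: -6/(s - 2) ↔ -6e^(2t); -3/(s - 2)^2 ↔ -3t·e^(2t).

f(t) = -3*t*exp(2*t) - 6*exp(2*t)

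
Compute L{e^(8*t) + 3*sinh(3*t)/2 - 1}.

9/(2*(s^2 - 9)) + 1/(s - 8) - 1/s

Apply the Laplace transform termwise.
(3/2)·[L{sinh(3t)} = 3/(s^2 - 9)]; L{e^(8t)} = 1/(s - 8); L{-1} = -1/s.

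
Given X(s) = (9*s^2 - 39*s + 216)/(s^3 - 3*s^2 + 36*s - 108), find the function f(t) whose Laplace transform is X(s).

Factor the denominator: s^3 - 3*s^2 + 36*s - 108 = (s - 3)*(s^2 + 36).
Partial fraction decomposition gives [4/(s - 3)] + [5*s/(s^2 + 36)] + [-24/(s^2 + 36)].
Invert each term: 4/(s - 3) ↔ 4e^(3t); 5·s/(s^2 + 36) ↔ 5cos(6t); -4·6/(s^2 + 36) ↔ -4sin(6t).

f(t) = 4*exp(3*t) - 4*sin(6*t) + 5*cos(6*t)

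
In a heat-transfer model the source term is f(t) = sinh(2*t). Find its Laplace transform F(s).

L{sinh(2t)} = 2/(s^2 - 4).

F(s) = 2/(s^2 - 4)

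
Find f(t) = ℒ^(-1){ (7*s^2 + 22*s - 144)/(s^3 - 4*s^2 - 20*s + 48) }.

Factor the denominator: s^3 - 4*s^2 - 20*s + 48 = (s - 6)*(s - 2)*(s + 4).
Partial fraction decomposition gives [-2/(s + 4)] + [3/(s - 2)] + [6/(s - 6)].
Invert each term: -2/(s + 4) ↔ -2e^(-4t); 3/(s - 2) ↔ 3e^(2t); 6/(s - 6) ↔ 6e^(6t).

f(t) = 6*exp(6*t) + 3*exp(2*t) - 2*exp(-4*t)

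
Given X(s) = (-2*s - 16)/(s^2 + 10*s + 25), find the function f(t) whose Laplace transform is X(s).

f(t) = -6*t*exp(-5*t) - 2*exp(-5*t)

Factor the denominator: s^2 + 10*s + 25 = (s + 5)^2.
Partial fraction decomposition gives [-2/(s + 5)] + [-6/(s + 5)^2].
Invert each term: -2/(s + 5) ↔ -2e^(-5t); -6/(s + 5)^2 ↔ -6t·e^(-5t).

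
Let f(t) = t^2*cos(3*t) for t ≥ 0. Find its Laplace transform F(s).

F(s) = 2*s*(s^2 - 27)/(s^2 + 9)^3

L{cos(3t)} = s/(s^2 + 9).
Then apply L{t^2·g(t)} = (-1)^2 d^2/ds^2[G(s)] with G(s) = s/(s^2 + 9):
differentiating 2 times and applying the sign gives 2*s*(s^2 - 27)/(s^2 + 9)^3.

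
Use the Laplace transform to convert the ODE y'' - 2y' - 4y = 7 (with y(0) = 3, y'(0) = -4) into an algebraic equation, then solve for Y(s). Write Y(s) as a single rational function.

Y(s) = (3*s^2 - 10*s + 7)/(s^3 - 2*s^2 - 4*s)

Transform both sides with L{·}.
The derivative rules (L{y''} = s^2 Y - s·y(0) - y'(0) and L{y'} = sY - y(0), with y(0) = 3, y'(0) = -4) turn the left side into (s^2 - 2*s - 4)Y - (3*s - 10).
The right side is L{7} = 7/s.
So (s^2 - 2*s - 4)Y = 7/s + (3*s - 10).
Divide through and combine into a single rational function.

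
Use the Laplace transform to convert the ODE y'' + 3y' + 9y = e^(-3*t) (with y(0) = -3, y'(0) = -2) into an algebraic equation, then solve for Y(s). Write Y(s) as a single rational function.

Y(s) = (-3*s^2 - 20*s - 32)/(s^3 + 6*s^2 + 18*s + 27)

Apply the Laplace transform to the equation.
Using L{y''} = s^2 Y - s·y(0) - y'(0) and L{y'} = sY - y(0), with y(0) = -3, y'(0) = -2, the left side becomes (s^2 + 3*s + 9)Y - (-3*s - 11).
The right side is L{e^(-3*t)} = 1/(s + 3).
So (s^2 + 3*s + 9)Y = 1/(s + 3) + (-3*s - 11).
Solve for Y(s) and write it as one ratio of polynomials.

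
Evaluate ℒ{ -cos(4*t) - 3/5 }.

By linearity of the Laplace transform, transform each term separately.
L{-3/5} = (-3/5)/s; (-1)·[L{cos(4t)} = s/(s^2 + 16)].

-s/(s^2 + 16) - 3/(5*s)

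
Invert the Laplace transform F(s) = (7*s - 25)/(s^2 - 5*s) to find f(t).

f(t) = 2*exp(5*t) + 5

Factor the denominator: s^2 - 5*s = s*(s - 5).
Partial fraction decomposition gives [2/(s - 5)] + [5/s].
Invert each term: 2/(s - 5) ↔ 2e^(5t); 5/(s - 0) ↔ 5e^(0t).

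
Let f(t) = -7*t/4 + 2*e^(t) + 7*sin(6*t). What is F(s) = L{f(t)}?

F(s) = 42/(s^2 + 36) + 2/(s - 1) - 7/(4*s^2)

Apply the Laplace transform termwise.
(-7/4)·[L{t} = 1!/s^2 = 1/s^2]; (7)·[L{sin(6t)} = 6/(s^2 + 36)]; (2)·[L{e^(t)} = 1/(s - 1)].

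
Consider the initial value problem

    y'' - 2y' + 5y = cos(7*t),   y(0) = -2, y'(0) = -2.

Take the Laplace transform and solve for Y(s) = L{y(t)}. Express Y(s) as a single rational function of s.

Laplace-transform each side.
Using L{y''} = s^2 Y - s·y(0) - y'(0) and L{y'} = sY - y(0), with y(0) = -2, y'(0) = -2, the left side becomes (s^2 - 2*s + 5)Y - (-2*s + 2).
The right side is L{cos(7*t)} = s/(s^2 + 49).
So (s^2 - 2*s + 5)Y = s/(s^2 + 49) + (-2*s + 2).
Isolate Y and clear denominators.

Y(s) = (-2*s^3 + 2*s^2 - 97*s + 98)/(s^4 - 2*s^3 + 54*s^2 - 98*s + 245)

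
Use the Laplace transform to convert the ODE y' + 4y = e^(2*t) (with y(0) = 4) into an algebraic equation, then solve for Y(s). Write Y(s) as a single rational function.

Take the Laplace transform of both sides.
Using L{y'} = sY - y(0) = sY - 4, the left side becomes (s + 4)Y - (4).
The right side is L{e^(2*t)} = 1/(s - 2).
So (s + 4)Y = 1/(s - 2) + (4).
Solve for Y(s) and write it as one ratio of polynomials.

Y(s) = (4*s - 7)/(s^2 + 2*s - 8)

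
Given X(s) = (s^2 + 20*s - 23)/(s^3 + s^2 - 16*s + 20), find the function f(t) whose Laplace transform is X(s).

f(t) = 3*t*exp(2*t) + 3*exp(2*t) - 2*exp(-5*t)

Factor the denominator: s^3 + s^2 - 16*s + 20 = (s - 2)^2*(s + 5).
Partial fraction decomposition gives [3/(s - 2)] + [3/(s - 2)^2] + [-2/(s + 5)].
Invert each term: 3/(s - 2) ↔ 3e^(2t); 3/(s - 2)^2 ↔ 3t·e^(2t); -2/(s + 5) ↔ -2e^(-5t).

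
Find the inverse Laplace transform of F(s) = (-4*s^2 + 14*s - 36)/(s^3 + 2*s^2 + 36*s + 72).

Factor the denominator: s^3 + 2*s^2 + 36*s + 72 = (s + 2)*(s^2 + 36).
Partial fraction decomposition gives [-2/(s + 2)] + [-2*s/(s^2 + 36)] + [18/(s^2 + 36)].
Invert each term: -2/(s + 2) ↔ -2e^(-2t); -2·s/(s^2 + 36) ↔ -2cos(6t); 3·6/(s^2 + 36) ↔ 3sin(6t).

3*sin(6*t) - 2*cos(6*t) - 2*exp(-2*t)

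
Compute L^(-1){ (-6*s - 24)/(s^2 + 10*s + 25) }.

Factor the denominator: s^2 + 10*s + 25 = (s + 5)^2.
Partial fraction decomposition gives [-6/(s + 5)] + [6/(s + 5)^2].
Invert each term: -6/(s + 5) ↔ -6e^(-5t); 6/(s + 5)^2 ↔ 6t·e^(-5t).

6*t*exp(-5*t) - 6*exp(-5*t)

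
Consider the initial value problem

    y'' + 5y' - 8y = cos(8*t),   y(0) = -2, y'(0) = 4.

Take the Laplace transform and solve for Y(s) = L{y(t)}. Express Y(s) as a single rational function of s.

Y(s) = (-2*s^3 - 6*s^2 - 127*s - 384)/(s^4 + 5*s^3 + 56*s^2 + 320*s - 512)

Transform both sides with L{·}.
With L{y''} = s^2 Y - s·y(0) - y'(0) and L{y'} = sY - y(0), with y(0) = -2, y'(0) = 4: the LHS transforms to (s^2 + 5*s - 8)Y - (-2*s - 6).
The right side is L{cos(8*t)} = s/(s^2 + 64).
So (s^2 + 5*s - 8)Y = s/(s^2 + 64) + (-2*s - 6).
Solve for Y(s) and write it as one ratio of polynomials.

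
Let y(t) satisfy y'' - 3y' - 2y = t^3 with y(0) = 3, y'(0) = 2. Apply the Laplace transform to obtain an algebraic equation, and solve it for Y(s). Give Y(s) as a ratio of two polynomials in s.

Y(s) = (3*s^5 - 7*s^4 + 6)/(s^6 - 3*s^5 - 2*s^4)

Take the Laplace transform of both sides.
With L{y''} = s^2 Y - s·y(0) - y'(0) and L{y'} = sY - y(0), with y(0) = 3, y'(0) = 2: the LHS transforms to (s^2 - 3*s - 2)Y - (3*s - 7).
The right side is L{t^3} = 6/s^4.
So (s^2 - 3*s - 2)Y = 6/s^4 + (3*s - 7).
Solve for Y(s) and write it as one ratio of polynomials.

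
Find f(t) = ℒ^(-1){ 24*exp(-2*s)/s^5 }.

f(t) = Heaviside(t - 2)*((t - 2)^4)

The factor e^(-2s) signals a time shift by c = 2 (second shifting theorem).
L{t^4} = 4!/s^5 = 24/s^5, so L^-1{24/s^5} = t^4.
Hence the inverse is u(t - 2) times that function evaluated at t - 2.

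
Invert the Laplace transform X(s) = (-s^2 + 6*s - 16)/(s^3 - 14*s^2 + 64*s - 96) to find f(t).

f(t) = 4*t*exp(4*t) - 4*exp(6*t) + 3*exp(4*t)

Factor the denominator: s^3 - 14*s^2 + 64*s - 96 = (s - 6)*(s - 4)^2.
Partial fraction decomposition gives [3/(s - 4)] + [4/(s - 4)^2] + [-4/(s - 6)].
Invert each term: 3/(s - 4) ↔ 3e^(4t); 4/(s - 4)^2 ↔ 4t·e^(4t); -4/(s - 6) ↔ -4e^(6t).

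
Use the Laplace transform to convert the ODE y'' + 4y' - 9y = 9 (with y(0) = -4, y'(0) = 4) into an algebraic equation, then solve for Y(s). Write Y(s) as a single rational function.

Take the Laplace transform of both sides.
Using L{y''} = s^2 Y - s·y(0) - y'(0) and L{y'} = sY - y(0), with y(0) = -4, y'(0) = 4, the left side becomes (s^2 + 4*s - 9)Y - (-4*s - 12).
The right side is L{9} = 9/s.
So (s^2 + 4*s - 9)Y = 9/s + (-4*s - 12).
Isolate Y and clear denominators.

Y(s) = (-4*s^2 - 12*s + 9)/(s^3 + 4*s^2 - 9*s)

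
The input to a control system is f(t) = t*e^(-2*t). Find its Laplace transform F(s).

F(s) = (s + 2)^(-2)

L{e^(-2t)} = 1/(s + 2).
Then apply L{t·g(t)} = -d/ds[G(s)] with G(s) = 1/(s + 2):
differentiating 1 time and applying the sign gives (s + 2)^(-2).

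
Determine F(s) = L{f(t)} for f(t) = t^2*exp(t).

L{e^(t)} = 1/(s - 1).
Then apply L{t^2·g(t)} = (-1)^2 d^2/ds^2[G(s)] with G(s) = 1/(s - 1):
differentiating 2 times and applying the sign gives 2/(s - 1)^3.

F(s) = 2/(s - 1)^3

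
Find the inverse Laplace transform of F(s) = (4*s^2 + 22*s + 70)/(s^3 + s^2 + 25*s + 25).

4*sin(5*t) + 2*cos(5*t) + 2*exp(-t)

Factor the denominator: s^3 + s^2 + 25*s + 25 = (s + 1)*(s^2 + 25).
Partial fraction decomposition gives [2/(s + 1)] + [2*s/(s^2 + 25)] + [20/(s^2 + 25)].
Invert each term: 2/(s + 1) ↔ 2e^(-t); 2·s/(s^2 + 25) ↔ 2cos(5t); 4·5/(s^2 + 25) ↔ 4sin(5t).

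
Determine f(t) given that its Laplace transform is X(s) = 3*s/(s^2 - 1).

Since L{cosh(t)} = s/(s^2 - 1), the inverse is cosh(t), scaled by 3.

f(t) = 3*cosh(t)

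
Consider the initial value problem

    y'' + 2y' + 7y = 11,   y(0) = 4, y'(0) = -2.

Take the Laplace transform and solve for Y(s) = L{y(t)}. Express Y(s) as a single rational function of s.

Y(s) = (4*s^2 + 6*s + 11)/(s^3 + 2*s^2 + 7*s)

Transform both sides with L{·}.
Using L{y''} = s^2 Y - s·y(0) - y'(0) and L{y'} = sY - y(0), with y(0) = 4, y'(0) = -2, the left side becomes (s^2 + 2*s + 7)Y - (4*s + 6).
The right side is L{11} = 11/s.
So (s^2 + 2*s + 7)Y = 11/s + (4*s + 6).
Divide through and combine into a single rational function.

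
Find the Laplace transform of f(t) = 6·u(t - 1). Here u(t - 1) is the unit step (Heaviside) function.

By the second shifting theorem, L{u(t - c)·g(t - c)} = e^(-cs)·G(s) with c = 1 and G(s) = L{g(t)}.
L{6} = 6/s.

6*exp(-s)/s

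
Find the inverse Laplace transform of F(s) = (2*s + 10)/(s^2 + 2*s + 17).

Complete the square in the denominator: s^2 + 2*s + 17 = (s + 1)^2 + 4^2.
Split the numerator to match: 2*s + 10 = 2·(s + 1) + 2·4.
Invert each term: 2·(s + 1)/((s + 1)^2 + 16) ↔ 2e^(-t)cos(4t); 2·4/((s + 1)^2 + 16) ↔ 2e^(-t)sin(4t).

2*exp(-t)*sin(4*t) + 2*exp(-t)*cos(4*t)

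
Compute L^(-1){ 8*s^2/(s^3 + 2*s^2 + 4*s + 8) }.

-4*sin(2*t) + 4*cos(2*t) + 4*exp(-2*t)

Factor the denominator: s^3 + 2*s^2 + 4*s + 8 = (s + 2)*(s^2 + 4).
Partial fraction decomposition gives [4/(s + 2)] + [4*s/(s^2 + 4)] + [-8/(s^2 + 4)].
Invert each term: 4/(s + 2) ↔ 4e^(-2t); 4·s/(s^2 + 4) ↔ 4cos(2t); -4·2/(s^2 + 4) ↔ -4sin(2t).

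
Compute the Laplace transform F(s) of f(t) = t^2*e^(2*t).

F(s) = 2/(s - 2)^3

L{e^(2t)} = 1/(s - 2).
Then apply L{t^2·g(t)} = (-1)^2 d^2/ds^2[G(s)] with G(s) = 1/(s - 2):
differentiating 2 times and applying the sign gives 2/(s - 2)^3.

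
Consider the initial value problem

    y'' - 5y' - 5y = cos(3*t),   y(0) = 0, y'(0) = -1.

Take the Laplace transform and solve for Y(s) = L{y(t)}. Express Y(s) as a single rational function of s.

Y(s) = (-s^2 + s - 9)/(s^4 - 5*s^3 + 4*s^2 - 45*s - 45)

Take the Laplace transform of both sides.
Using L{y''} = s^2 Y - s·y(0) - y'(0) and L{y'} = sY - y(0), with y(0) = 0, y'(0) = -1, the left side becomes (s^2 - 5*s - 5)Y - (-1).
The right side is L{cos(3*t)} = s/(s^2 + 9).
So (s^2 - 5*s - 5)Y = s/(s^2 + 9) + (-1).
Divide through and combine into a single rational function.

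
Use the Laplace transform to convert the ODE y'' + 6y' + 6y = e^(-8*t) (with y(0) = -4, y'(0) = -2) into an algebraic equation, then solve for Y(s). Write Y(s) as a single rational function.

Apply the Laplace transform to the equation.
With L{y''} = s^2 Y - s·y(0) - y'(0) and L{y'} = sY - y(0), with y(0) = -4, y'(0) = -2: the LHS transforms to (s^2 + 6*s + 6)Y - (-4*s - 26).
The right side is L{e^(-8*t)} = 1/(s + 8).
So (s^2 + 6*s + 6)Y = 1/(s + 8) + (-4*s - 26).
Solve for Y(s) and write it as one ratio of polynomials.

Y(s) = (-4*s^2 - 58*s - 207)/(s^3 + 14*s^2 + 54*s + 48)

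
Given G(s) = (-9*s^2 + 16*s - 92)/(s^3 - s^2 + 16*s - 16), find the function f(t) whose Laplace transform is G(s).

f(t) = -5*exp(t) + 3*sin(4*t) - 4*cos(4*t)

Factor the denominator: s^3 - s^2 + 16*s - 16 = (s - 1)*(s^2 + 16).
Partial fraction decomposition gives [-5/(s - 1)] + [-4*s/(s^2 + 16)] + [12/(s^2 + 16)].
Invert each term: -5/(s - 1) ↔ -5e^(t); -4·s/(s^2 + 16) ↔ -4cos(4t); 3·4/(s^2 + 16) ↔ 3sin(4t).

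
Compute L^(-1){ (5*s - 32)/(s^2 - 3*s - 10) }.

Factor the denominator: s^2 - 3*s - 10 = (s - 5)*(s + 2).
Partial fraction decomposition gives [6/(s + 2)] + [-1/(s - 5)].
Invert each term: 6/(s + 2) ↔ 6e^(-2t); -1/(s - 5) ↔ -e^(5t).

-exp(5*t) + 6*exp(-2*t)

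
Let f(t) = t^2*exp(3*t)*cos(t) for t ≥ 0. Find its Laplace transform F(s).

F(s) = 2*(s - 3)*(s^2 - 6*s + 6)/(s^2 - 6*s + 10)^3

L{cos(t)} = s/(s^2 + 1).
Multiplying by e^(3t) shifts s → s - 3, so L{exp(3*t)*cos(t)} = (s - 3)/((s - 3)^2 + 1).
Then apply L{t^2·g(t)} = (-1)^2 d^2/ds^2[G(s)] with G(s) = (s - 3)/((s - 3)^2 + 1):
differentiating 2 times and applying the sign gives 2*(s - 3)*(s^2 - 6*s + 6)/(s^2 - 6*s + 10)^3.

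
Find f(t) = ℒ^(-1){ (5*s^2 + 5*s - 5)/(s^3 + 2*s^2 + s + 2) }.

Factor the denominator: s^3 + 2*s^2 + s + 2 = (s + 2)*(s^2 + 1).
Partial fraction decomposition gives [1/(s + 2)] + [4*s/(s^2 + 1)] + [-3/(s^2 + 1)].
Invert each term: 1/(s + 2) ↔ e^(-2t); 4·s/(s^2 + 1) ↔ 4cos(t); -3·1/(s^2 + 1) ↔ -3sin(t).

f(t) = -3*sin(t) + 4*cos(t) + exp(-2*t)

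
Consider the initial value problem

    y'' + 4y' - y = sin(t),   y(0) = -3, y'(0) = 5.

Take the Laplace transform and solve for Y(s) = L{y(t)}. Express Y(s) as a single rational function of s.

Y(s) = (-3*s^3 - 7*s^2 - 3*s - 6)/(s^4 + 4*s^3 + 4*s - 1)

Take the Laplace transform of both sides.
Using L{y''} = s^2 Y - s·y(0) - y'(0) and L{y'} = sY - y(0), with y(0) = -3, y'(0) = 5, the left side becomes (s^2 + 4*s - 1)Y - (-3*s - 7).
The right side is L{sin(t)} = 1/(s^2 + 1).
So (s^2 + 4*s - 1)Y = 1/(s^2 + 1) + (-3*s - 7).
Isolate Y and clear denominators.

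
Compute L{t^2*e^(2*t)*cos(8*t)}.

2*(s - 2)*(s^2 - 4*s - 188)/(s^2 - 4*s + 68)^3

L{cos(8t)} = s/(s^2 + 64).
Multiplying by e^(2t) shifts s → s - 2, so L{e^(2*t)*cos(8*t)} = (s - 2)/((s - 2)^2 + 64).
Then apply L{t^2·g(t)} = (-1)^2 d^2/ds^2[G(s)] with G(s) = (s - 2)/((s - 2)^2 + 64):
differentiating 2 times and applying the sign gives 2*(s - 2)*(s^2 - 4*s - 188)/(s^2 - 4*s + 68)^3.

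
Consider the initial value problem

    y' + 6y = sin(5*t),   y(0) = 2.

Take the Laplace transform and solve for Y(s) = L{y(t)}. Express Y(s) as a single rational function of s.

Y(s) = (2*s^2 + 55)/(s^3 + 6*s^2 + 25*s + 150)

Take the Laplace transform of both sides.
Using L{y'} = sY - y(0) = sY - 2, the left side becomes (s + 6)Y - (2).
The right side is L{sin(5*t)} = 5/(s^2 + 25).
So (s + 6)Y = 5/(s^2 + 25) + (2).
Isolate Y and clear denominators.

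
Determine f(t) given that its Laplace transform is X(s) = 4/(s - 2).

Since L{e^(2t)} = 1/(s - 2), the inverse is e^(2*t), scaled by 4.

f(t) = 4*exp(2*t)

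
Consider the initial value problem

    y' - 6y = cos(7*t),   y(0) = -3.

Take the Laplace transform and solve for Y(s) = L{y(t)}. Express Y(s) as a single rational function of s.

Take the Laplace transform of both sides.
The derivative rules (L{y'} = sY - y(0) = sY - (-3)) turn the left side into (s - 6)Y - (-3).
The right side is L{cos(7*t)} = s/(s^2 + 49).
So (s - 6)Y = s/(s^2 + 49) + (-3).
Solve for Y(s) and write it as one ratio of polynomials.

Y(s) = (-3*s^2 + s - 147)/(s^3 - 6*s^2 + 49*s - 294)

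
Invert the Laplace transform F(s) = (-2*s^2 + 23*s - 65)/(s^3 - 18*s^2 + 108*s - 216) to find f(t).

Factor the denominator: s^3 - 18*s^2 + 108*s - 216 = (s - 6)^3.
Partial fraction decomposition gives [-2/(s - 6)] + [-1/(s - 6)^2] + [(s - 6)^(-3)].
Invert each term: -2/(s - 6) ↔ -2e^(6t); -1/(s - 6)^2 ↔ -t·e^(6t); 1/(s - 6)^3 ↔ (1/2)t^2·e^(6t).

f(t) = t^2*exp(6*t)/2 - t*exp(6*t) - 2*exp(6*t)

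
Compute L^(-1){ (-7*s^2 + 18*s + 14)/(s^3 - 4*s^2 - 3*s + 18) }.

Factor the denominator: s^3 - 4*s^2 - 3*s + 18 = (s - 3)^2*(s + 2).
Partial fraction decomposition gives [-5/(s - 3)] + [(s - 3)^(-2)] + [-2/(s + 2)].
Invert each term: -5/(s - 3) ↔ -5e^(3t); 1/(s - 3)^2 ↔ t·e^(3t); -2/(s + 2) ↔ -2e^(-2t).

t*exp(3*t) - 5*exp(3*t) - 2*exp(-2*t)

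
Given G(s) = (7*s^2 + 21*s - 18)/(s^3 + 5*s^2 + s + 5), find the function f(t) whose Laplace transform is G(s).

f(t) = -4*sin(t) + 5*cos(t) + 2*exp(-5*t)

Factor the denominator: s^3 + 5*s^2 + s + 5 = (s + 5)*(s^2 + 1).
Partial fraction decomposition gives [2/(s + 5)] + [5*s/(s^2 + 1)] + [-4/(s^2 + 1)].
Invert each term: 2/(s + 5) ↔ 2e^(-5t); 5·s/(s^2 + 1) ↔ 5cos(t); -4·1/(s^2 + 1) ↔ -4sin(t).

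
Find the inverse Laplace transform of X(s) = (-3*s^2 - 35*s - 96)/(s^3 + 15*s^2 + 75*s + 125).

Factor the denominator: s^3 + 15*s^2 + 75*s + 125 = (s + 5)^3.
Partial fraction decomposition gives [-3/(s + 5)] + [-5/(s + 5)^2] + [4/(s + 5)^3].
Invert each term: -3/(s + 5) ↔ -3e^(-5t); -5/(s + 5)^2 ↔ -5t·e^(-5t); 4/(s + 5)^3 ↔ (2)t^2·e^(-5t).

2*t^2*exp(-5*t) - 5*t*exp(-5*t) - 3*exp(-5*t)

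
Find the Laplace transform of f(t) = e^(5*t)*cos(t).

L{cos(t)} = s/(s^2 + 1).
By the first shifting theorem, multiplying by e^(5t) replaces s with s - 5.

(s - 5)/((s - 5)^2 + 1)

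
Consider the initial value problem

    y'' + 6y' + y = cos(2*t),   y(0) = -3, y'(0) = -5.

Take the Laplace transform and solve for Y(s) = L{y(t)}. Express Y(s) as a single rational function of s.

Take the Laplace transform of both sides.
Using L{y''} = s^2 Y - s·y(0) - y'(0) and L{y'} = sY - y(0), with y(0) = -3, y'(0) = -5, the left side becomes (s^2 + 6*s + 1)Y - (-3*s - 23).
The right side is L{cos(2*t)} = s/(s^2 + 4).
So (s^2 + 6*s + 1)Y = s/(s^2 + 4) + (-3*s - 23).
Isolate Y and clear denominators.

Y(s) = (-3*s^3 - 23*s^2 - 11*s - 92)/(s^4 + 6*s^3 + 5*s^2 + 24*s + 4)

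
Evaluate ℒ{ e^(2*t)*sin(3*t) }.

L{sin(3t)} = 3/(s^2 + 9).
By the first shifting theorem, multiplying by e^(2t) replaces s with s - 2.

3/((s - 2)^2 + 9)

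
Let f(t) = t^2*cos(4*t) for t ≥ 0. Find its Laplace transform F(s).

F(s) = 2*s*(s^2 - 48)/(s^2 + 16)^3

L{cos(4t)} = s/(s^2 + 16).
Then apply L{t^2·g(t)} = (-1)^2 d^2/ds^2[G(s)] with G(s) = s/(s^2 + 16):
differentiating 2 times and applying the sign gives 2*s*(s^2 - 48)/(s^2 + 16)^3.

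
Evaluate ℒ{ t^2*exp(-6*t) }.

2/(s + 6)^3

L{e^(-6t)} = 1/(s + 6).
Then apply L{t^2·g(t)} = (-1)^2 d^2/ds^2[G(s)] with G(s) = 1/(s + 6):
differentiating 2 times and applying the sign gives 2/(s + 6)^3.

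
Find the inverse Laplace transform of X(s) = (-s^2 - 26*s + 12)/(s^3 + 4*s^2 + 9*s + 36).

Factor the denominator: s^3 + 4*s^2 + 9*s + 36 = (s + 4)*(s^2 + 9).
Partial fraction decomposition gives [4/(s + 4)] + [-5*s/(s^2 + 9)] + [-6/(s^2 + 9)].
Invert each term: 4/(s + 4) ↔ 4e^(-4t); -5·s/(s^2 + 9) ↔ -5cos(3t); -2·3/(s^2 + 9) ↔ -2sin(3t).

-2*sin(3*t) - 5*cos(3*t) + 4*exp(-4*t)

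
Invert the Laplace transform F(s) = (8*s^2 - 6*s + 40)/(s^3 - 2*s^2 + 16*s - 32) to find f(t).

Factor the denominator: s^3 - 2*s^2 + 16*s - 32 = (s - 2)*(s^2 + 16).
Partial fraction decomposition gives [3/(s - 2)] + [5*s/(s^2 + 16)] + [4/(s^2 + 16)].
Invert each term: 3/(s - 2) ↔ 3e^(2t); 5·s/(s^2 + 16) ↔ 5cos(4t); 1·4/(s^2 + 16) ↔ sin(4t).

f(t) = 3*exp(2*t) + sin(4*t) + 5*cos(4*t)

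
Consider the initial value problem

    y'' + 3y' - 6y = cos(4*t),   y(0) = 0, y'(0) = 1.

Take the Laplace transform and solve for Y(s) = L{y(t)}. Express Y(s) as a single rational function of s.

Take the Laplace transform of both sides.
With L{y''} = s^2 Y - s·y(0) - y'(0) and L{y'} = sY - y(0), with y(0) = 0, y'(0) = 1: the LHS transforms to (s^2 + 3*s - 6)Y - (1).
The right side is L{cos(4*t)} = s/(s^2 + 16).
So (s^2 + 3*s - 6)Y = s/(s^2 + 16) + (1).
Isolate Y and clear denominators.

Y(s) = (s^2 + s + 16)/(s^4 + 3*s^3 + 10*s^2 + 48*s - 96)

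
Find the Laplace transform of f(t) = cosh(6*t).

L{cosh(6t)} = s/(s^2 - 36).

s/(s^2 - 36)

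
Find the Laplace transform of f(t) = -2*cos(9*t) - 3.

-2*s/(s^2 + 81) - 3/s

Apply the Laplace transform termwise.
(-2)·[L{cos(9t)} = s/(s^2 + 81)]; L{-3} = -3/s.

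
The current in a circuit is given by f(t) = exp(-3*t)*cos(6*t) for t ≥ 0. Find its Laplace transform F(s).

L{cos(6t)} = s/(s^2 + 36).
By the first shifting theorem, multiplying by e^(-3t) replaces s with s + 3.

F(s) = (s + 3)/((s + 3)^2 + 36)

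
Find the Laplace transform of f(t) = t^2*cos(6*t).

L{cos(6t)} = s/(s^2 + 36).
Then apply L{t^2·g(t)} = (-1)^2 d^2/ds^2[G(s)] with G(s) = s/(s^2 + 36):
differentiating 2 times and applying the sign gives 2*s*(s^2 - 108)/(s^2 + 36)^3.

2*s*(s^2 - 108)/(s^2 + 36)^3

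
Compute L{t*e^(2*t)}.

(s - 2)^(-2)

L{e^(2t)} = 1/(s - 2).
Then apply L{t·g(t)} = -d/ds[G(s)] with G(s) = 1/(s - 2):
differentiating 1 time and applying the sign gives (s - 2)^(-2).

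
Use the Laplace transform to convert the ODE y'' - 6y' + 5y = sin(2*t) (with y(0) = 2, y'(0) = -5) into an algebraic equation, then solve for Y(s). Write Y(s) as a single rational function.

Y(s) = (2*s^3 - 17*s^2 + 8*s - 66)/(s^4 - 6*s^3 + 9*s^2 - 24*s + 20)

Laplace-transform each side.
With L{y''} = s^2 Y - s·y(0) - y'(0) and L{y'} = sY - y(0), with y(0) = 2, y'(0) = -5: the LHS transforms to (s^2 - 6*s + 5)Y - (2*s - 17).
The right side is L{sin(2*t)} = 2/(s^2 + 4).
So (s^2 - 6*s + 5)Y = 2/(s^2 + 4) + (2*s - 17).
Divide through and combine into a single rational function.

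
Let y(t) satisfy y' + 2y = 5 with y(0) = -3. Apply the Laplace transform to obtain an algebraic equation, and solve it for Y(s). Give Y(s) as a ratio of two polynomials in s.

Y(s) = (-3*s + 5)/(s^2 + 2*s)

Apply the Laplace transform to the equation.
With L{y'} = sY - y(0) = sY - (-3): the LHS transforms to (s + 2)Y - (-3).
The right side is L{5} = 5/s.
So (s + 2)Y = 5/s + (-3).
Isolate Y and clear denominators.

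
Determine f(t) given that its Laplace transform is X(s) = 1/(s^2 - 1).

Since L{sinh(t)} = 1/(s^2 - 1), the inverse is sinh(t).

f(t) = sinh(t)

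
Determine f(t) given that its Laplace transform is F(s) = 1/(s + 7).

Since L{e^(-7t)} = 1/(s + 7), the inverse is exp(-7*t).

f(t) = exp(-7*t)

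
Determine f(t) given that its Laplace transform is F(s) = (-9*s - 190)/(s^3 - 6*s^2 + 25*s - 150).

f(t) = -4*exp(6*t) + 3*sin(5*t) + 4*cos(5*t)

Factor the denominator: s^3 - 6*s^2 + 25*s - 150 = (s - 6)*(s^2 + 25).
Partial fraction decomposition gives [-4/(s - 6)] + [4*s/(s^2 + 25)] + [15/(s^2 + 25)].
Invert each term: -4/(s - 6) ↔ -4e^(6t); 4·s/(s^2 + 25) ↔ 4cos(5t); 3·5/(s^2 + 25) ↔ 3sin(5t).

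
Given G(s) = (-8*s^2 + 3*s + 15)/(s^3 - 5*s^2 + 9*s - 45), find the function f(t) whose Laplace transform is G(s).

f(t) = -5*exp(5*t) - 4*sin(3*t) - 3*cos(3*t)

Factor the denominator: s^3 - 5*s^2 + 9*s - 45 = (s - 5)*(s^2 + 9).
Partial fraction decomposition gives [-5/(s - 5)] + [-3*s/(s^2 + 9)] + [-12/(s^2 + 9)].
Invert each term: -5/(s - 5) ↔ -5e^(5t); -3·s/(s^2 + 9) ↔ -3cos(3t); -4·3/(s^2 + 9) ↔ -4sin(3t).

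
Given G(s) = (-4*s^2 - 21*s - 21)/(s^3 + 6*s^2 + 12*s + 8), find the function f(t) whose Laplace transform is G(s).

Factor the denominator: s^3 + 6*s^2 + 12*s + 8 = (s + 2)^3.
Partial fraction decomposition gives [-4/(s + 2)] + [-5/(s + 2)^2] + [5/(s + 2)^3].
Invert each term: -4/(s + 2) ↔ -4e^(-2t); -5/(s + 2)^2 ↔ -5t·e^(-2t); 5/(s + 2)^3 ↔ (5/2)t^2·e^(-2t).

f(t) = 5*t^2*exp(-2*t)/2 - 5*t*exp(-2*t) - 4*exp(-2*t)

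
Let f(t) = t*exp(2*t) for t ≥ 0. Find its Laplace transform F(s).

F(s) = (s - 2)^(-2)

L{e^(2t)} = 1/(s - 2).
Then apply L{t·g(t)} = -d/ds[G(s)] with G(s) = 1/(s - 2):
differentiating 1 time and applying the sign gives (s - 2)^(-2).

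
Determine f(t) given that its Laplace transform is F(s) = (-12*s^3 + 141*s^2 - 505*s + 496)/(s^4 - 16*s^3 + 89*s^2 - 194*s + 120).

f(t) = -5*exp(6*t) + exp(5*t) - 6*exp(4*t) - 2*exp(t)

Factor the denominator: s^4 - 16*s^3 + 89*s^2 - 194*s + 120 = (s - 6)*(s - 5)*(s - 4)*(s - 1).
Partial fraction decomposition gives [-5/(s - 6)] + [-2/(s - 1)] + [1/(s - 5)] + [-6/(s - 4)].
Invert each term: -5/(s - 6) ↔ -5e^(6t); -2/(s - 1) ↔ -2e^(t); 1/(s - 5) ↔ e^(5t); -6/(s - 4) ↔ -6e^(4t).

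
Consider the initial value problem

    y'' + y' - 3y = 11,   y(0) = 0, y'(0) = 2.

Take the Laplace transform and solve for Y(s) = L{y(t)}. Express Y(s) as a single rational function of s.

Laplace-transform each side.
The derivative rules (L{y''} = s^2 Y - s·y(0) - y'(0) and L{y'} = sY - y(0), with y(0) = 0, y'(0) = 2) turn the left side into (s^2 + s - 3)Y - (2).
The right side is L{11} = 11/s.
So (s^2 + s - 3)Y = 11/s + (2).
Isolate Y and clear denominators.

Y(s) = (2*s + 11)/(s^3 + s^2 - 3*s)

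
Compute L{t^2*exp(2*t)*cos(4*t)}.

L{cos(4t)} = s/(s^2 + 16).
Multiplying by e^(2t) shifts s → s - 2, so L{exp(2*t)*cos(4*t)} = (s - 2)/((s - 2)^2 + 16).
Then apply L{t^2·g(t)} = (-1)^2 d^2/ds^2[H(s)] with H(s) = (s - 2)/((s - 2)^2 + 16):
differentiating 2 times and applying the sign gives 2*(s - 2)*(s^2 - 4*s - 44)/(s^2 - 4*s + 20)^3.

2*(s - 2)*(s^2 - 4*s - 44)/(s^2 - 4*s + 20)^3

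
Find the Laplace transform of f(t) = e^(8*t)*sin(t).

L{sin(t)} = 1/(s^2 + 1).
By the first shifting theorem, multiplying by e^(8t) replaces s with s - 8.

1/((s - 8)^2 + 1)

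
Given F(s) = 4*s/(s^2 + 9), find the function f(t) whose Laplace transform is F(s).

f(t) = 4*cos(3*t)

Since L{cos(3t)} = s/(s^2 + 9), the inverse is cos(3*t), scaled by 4.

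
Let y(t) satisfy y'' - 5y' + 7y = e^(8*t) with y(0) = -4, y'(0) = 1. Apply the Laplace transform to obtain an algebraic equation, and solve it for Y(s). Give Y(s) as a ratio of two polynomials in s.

Transform both sides with L{·}.
With L{y''} = s^2 Y - s·y(0) - y'(0) and L{y'} = sY - y(0), with y(0) = -4, y'(0) = 1: the LHS transforms to (s^2 - 5*s + 7)Y - (-4*s + 21).
The right side is L{e^(8*t)} = 1/(s - 8).
So (s^2 - 5*s + 7)Y = 1/(s - 8) + (-4*s + 21).
Solve for Y(s) and write it as one ratio of polynomials.

Y(s) = (-4*s^2 + 53*s - 167)/(s^3 - 13*s^2 + 47*s - 56)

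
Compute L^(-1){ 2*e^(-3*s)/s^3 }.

Heaviside(t - 3)*((t - 3)^2)

The factor e^(-3s) signals a time shift by c = 3 (second shifting theorem).
L{t^2} = 2!/s^3 = 2/s^3, so L^-1{2/s^3} = t^2.
Hence the inverse is u(t - 3) times that function evaluated at t - 3.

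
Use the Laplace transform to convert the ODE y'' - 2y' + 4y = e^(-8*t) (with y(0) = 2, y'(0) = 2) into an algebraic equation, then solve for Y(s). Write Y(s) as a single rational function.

Take the Laplace transform of both sides.
Using L{y''} = s^2 Y - s·y(0) - y'(0) and L{y'} = sY - y(0), with y(0) = 2, y'(0) = 2, the left side becomes (s^2 - 2*s + 4)Y - (2*s - 2).
The right side is L{e^(-8*t)} = 1/(s + 8).
So (s^2 - 2*s + 4)Y = 1/(s + 8) + (2*s - 2).
Divide through and combine into a single rational function.

Y(s) = (2*s^2 + 14*s - 15)/(s^3 + 6*s^2 - 12*s + 32)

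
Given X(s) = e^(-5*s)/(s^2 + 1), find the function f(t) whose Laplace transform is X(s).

The factor e^(-5s) signals a time shift by c = 5 (second shifting theorem).
L{sin(t)} = 1/(s^2 + 1), so L^-1{1/(s^2 + 1)} = sin(t).
Hence the inverse is u(t - 5) times that function evaluated at t - 5.

f(t) = Heaviside(t - 5)*(sin(t - 5))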